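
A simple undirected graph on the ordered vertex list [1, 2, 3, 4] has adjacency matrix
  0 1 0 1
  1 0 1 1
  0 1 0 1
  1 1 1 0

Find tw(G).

2

A width-2 tree decomposition is:
Bags: B1 = {2, 3, 4}  B2 = {1, 2, 4}
Tree: B1–B2
Every bag has size at most 3, so the width is 3 − 1 = 2 and tw(G) ≤ 2. For the lower bound, the 3 vertices {1, 2, 4} are pairwise adjacent, and any tree decomposition puts a clique entirely inside one bag — forcing width ≥ 2. Hence tw(G) = 2 exactly.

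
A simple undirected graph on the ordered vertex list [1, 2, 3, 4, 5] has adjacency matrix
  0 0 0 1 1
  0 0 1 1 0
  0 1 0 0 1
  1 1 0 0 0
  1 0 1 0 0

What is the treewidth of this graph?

A width-2 tree decomposition is:
Bags: B1 = {2, 3, 4}  B2 = {3, 4, 5}  B3 = {1, 4, 5}
Tree: B1–B2, B2–B3
Every bag has size at most 3, so the width is 3 − 1 = 2 and tw(G) ≤ 2. The edges 4–2–3–5–1–4 form a cycle, so G is not a tree and its treewidth is at least 2. Combining the bounds, tw(G) = 2.

2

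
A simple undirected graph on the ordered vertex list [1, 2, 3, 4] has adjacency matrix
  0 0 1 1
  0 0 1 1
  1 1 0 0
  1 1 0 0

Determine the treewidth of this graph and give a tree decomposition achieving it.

The largest bag has 3 vertices, giving width 2; this decomposition certifies tw(G) ≤ 2. Since 1–4–2–3–1 is a cycle in G, G is not acyclic. Forests are exactly the graphs of treewidth ≤ 1, so tw(G) ≥ 2. Combining the bounds, tw(G) = 2.

Treewidth 2.
One optimal decomposition is:
Bags: B1 = {1, 2, 4}  B2 = {1, 2, 3}
Tree: B1–B2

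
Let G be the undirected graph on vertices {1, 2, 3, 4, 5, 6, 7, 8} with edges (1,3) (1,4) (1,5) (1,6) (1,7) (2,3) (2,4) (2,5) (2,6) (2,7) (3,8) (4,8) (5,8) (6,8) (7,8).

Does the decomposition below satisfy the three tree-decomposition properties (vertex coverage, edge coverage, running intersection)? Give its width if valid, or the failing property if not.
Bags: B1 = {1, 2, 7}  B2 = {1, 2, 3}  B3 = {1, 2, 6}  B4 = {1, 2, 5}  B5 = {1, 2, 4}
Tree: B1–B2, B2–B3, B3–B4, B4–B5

A tree decomposition must satisfy three properties: every vertex lies in some bag; for every edge, both endpoints lie together in some bag; and for every vertex, the bags containing it form a connected subtree. Here vertex 8 appears in no bag, so the decomposition is invalid.

No — vertex 8 appears in no bag.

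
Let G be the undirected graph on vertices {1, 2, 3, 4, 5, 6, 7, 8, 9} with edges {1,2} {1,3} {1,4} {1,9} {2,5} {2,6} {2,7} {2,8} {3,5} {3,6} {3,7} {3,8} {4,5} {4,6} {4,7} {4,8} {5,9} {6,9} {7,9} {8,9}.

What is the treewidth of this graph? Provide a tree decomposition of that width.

Treewidth 4.
Bags: B1 = {2, 3, 4, 8, 9}  B2 = {1, 2, 3, 4, 9}  B3 = {2, 3, 4, 7, 9}  B4 = {2, 3, 4, 6, 9}  B5 = {2, 3, 4, 5, 9}
Tree: B1–B2, B2–B3, B3–B4, B4–B5

Every bag has size at most 5, so the width is 5 − 1 = 4 and tw(G) ≤ 4. For the lower bound: the 5 vertex sets {2,8}, {1,4}, {7,9}, {3}, {6} are disjoint, each induces a connected subgraph, and every pair is joined by at least one edge of G. Contracting each set to a single vertex therefore yields K_{5} as a minor, and since treewidth is minor-monotone, tw(G) ≥ tw(K_{5}) = 4. Hence tw(G) = 4 exactly.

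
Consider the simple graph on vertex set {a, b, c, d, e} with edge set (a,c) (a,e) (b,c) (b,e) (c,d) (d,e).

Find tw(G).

A width-2 tree decomposition is:
Bags: B1 = {c, d, e}  B2 = {a, c, e}  B3 = {b, c, e}
Tree: B1–B2, B2–B3
The largest bag has 3 vertices, giving width 2; this decomposition certifies tw(G) ≤ 2. For the lower bound, G contains the cycle d–e–a–c–d, so G is not a forest; only forests have treewidth ≤ 1, hence tw(G) ≥ 2. Therefore the treewidth is 2.

2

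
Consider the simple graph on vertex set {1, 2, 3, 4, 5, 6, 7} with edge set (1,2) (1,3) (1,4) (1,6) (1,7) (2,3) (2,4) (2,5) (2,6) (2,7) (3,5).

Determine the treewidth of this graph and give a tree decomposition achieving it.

Each bag holds 3 vertices, so the decomposition has width 2, which upper-bounds the treewidth. On the other hand G contains the 3-clique {1, 2, 3}. A clique must lie in a single bag of any decomposition, so no decomposition can have width below 2. Hence tw(G) = 2 exactly.

Treewidth 2.
One optimal decomposition is:
Bags: B1 = {1, 2, 4}  B2 = {1, 2, 6}  B3 = {1, 2, 3}  B4 = {1, 2, 7}  B5 = {2, 3, 5}
Tree: B1–B2, B1–B3, B3–B4, B3–B5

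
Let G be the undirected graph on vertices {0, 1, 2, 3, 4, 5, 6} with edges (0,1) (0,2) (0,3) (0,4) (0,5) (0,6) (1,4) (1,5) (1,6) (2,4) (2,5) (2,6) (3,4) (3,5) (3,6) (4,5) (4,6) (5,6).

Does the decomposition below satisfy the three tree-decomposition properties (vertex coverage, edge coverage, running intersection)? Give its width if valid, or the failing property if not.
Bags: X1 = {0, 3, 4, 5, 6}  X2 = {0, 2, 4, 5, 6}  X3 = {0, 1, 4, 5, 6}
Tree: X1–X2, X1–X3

Checking the three conditions: (i) the bags cover all of {0, 1, 2, 3, 4, 5, 6}; (ii) for each edge, some bag contains both endpoints; (iii) the bags containing any fixed vertex form a subtree. All hold, so the decomposition is valid with width 5 − 1 = 4.

Yes; width 4.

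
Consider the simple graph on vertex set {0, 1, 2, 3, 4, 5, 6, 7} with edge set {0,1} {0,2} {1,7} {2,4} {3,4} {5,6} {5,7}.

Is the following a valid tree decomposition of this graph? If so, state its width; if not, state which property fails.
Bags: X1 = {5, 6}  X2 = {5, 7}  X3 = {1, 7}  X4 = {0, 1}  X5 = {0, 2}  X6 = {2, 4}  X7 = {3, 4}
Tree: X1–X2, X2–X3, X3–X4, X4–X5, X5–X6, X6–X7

Yes; width 1.

Every vertex of G appears in some bag (union = {0, 1, 2, 3, 4, 5, 6, 7}); every edge is covered by a bag; and for each vertex v the set of bags containing v is connected in the bag tree. The decomposition is therefore valid. The largest bag has 2 vertices, so the width is 1.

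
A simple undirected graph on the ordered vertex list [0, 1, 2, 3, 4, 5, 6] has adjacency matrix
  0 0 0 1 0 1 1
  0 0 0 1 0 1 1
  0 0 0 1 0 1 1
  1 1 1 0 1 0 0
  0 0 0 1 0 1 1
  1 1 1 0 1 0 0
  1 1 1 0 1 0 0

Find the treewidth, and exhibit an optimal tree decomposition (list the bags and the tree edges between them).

Each bag holds 4 vertices, so the decomposition has width 3, which upper-bounds the treewidth. For the lower bound: the 4 vertex sets {0,6}, {1,3}, {5}, {4} are disjoint, each induces a connected subgraph, and every pair is joined by at least one edge of G. Contracting each set to a single vertex therefore yields K_{4} as a minor, and since treewidth is minor-monotone, tw(G) ≥ tw(K_{4}) = 3. The upper and lower bounds meet at 3, so that is the treewidth.

Treewidth 3.
One such decomposition:
Bags: B1 = {0, 3, 5, 6}  B2 = {1, 3, 5, 6}  B3 = {3, 4, 5, 6}  B4 = {2, 3, 5, 6}
Tree: B1–B2, B2–B3, B3–B4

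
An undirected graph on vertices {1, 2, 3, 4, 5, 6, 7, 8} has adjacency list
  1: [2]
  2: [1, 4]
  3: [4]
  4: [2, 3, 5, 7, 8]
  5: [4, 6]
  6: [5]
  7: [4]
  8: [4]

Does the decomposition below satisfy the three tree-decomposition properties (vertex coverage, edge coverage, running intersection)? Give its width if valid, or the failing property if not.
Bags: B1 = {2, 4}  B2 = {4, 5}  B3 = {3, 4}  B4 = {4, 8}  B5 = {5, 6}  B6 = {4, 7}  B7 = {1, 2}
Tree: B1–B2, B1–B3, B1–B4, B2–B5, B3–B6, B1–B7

Checking the three conditions: (i) the bags cover all of {1, 2, 3, 4, 5, 6, 7, 8}; (ii) for each edge, some bag contains both endpoints; (iii) the bags containing any fixed vertex form a subtree. All hold, so the decomposition is valid with width 2 − 1 = 1.

Yes; width 1.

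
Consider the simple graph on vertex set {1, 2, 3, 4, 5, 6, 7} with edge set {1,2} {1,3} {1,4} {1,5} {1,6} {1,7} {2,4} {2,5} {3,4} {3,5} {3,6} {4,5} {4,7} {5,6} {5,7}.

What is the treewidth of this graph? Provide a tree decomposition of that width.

Treewidth 3.
One optimal decomposition is:
Bags: B1 = {1, 4, 5, 7}  B2 = {1, 2, 4, 5}  B3 = {1, 3, 4, 5}  B4 = {1, 3, 5, 6}
Tree: B1–B2, B1–B3, B3–B4

Each bag holds 4 vertices, so the decomposition has width 3, which upper-bounds the treewidth. On the other hand G contains the 4-clique {1, 2, 4, 5}. A clique must lie in a single bag of any decomposition, so no decomposition can have width below 3. Hence tw(G) = 3 exactly.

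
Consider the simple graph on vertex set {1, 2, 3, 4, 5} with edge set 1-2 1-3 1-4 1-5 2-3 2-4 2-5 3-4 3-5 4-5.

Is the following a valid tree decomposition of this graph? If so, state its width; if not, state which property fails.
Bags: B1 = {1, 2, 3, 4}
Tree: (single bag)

No — vertex 5 appears in no bag.

A tree decomposition must satisfy three properties: every vertex lies in some bag; for every edge, both endpoints lie together in some bag; and for every vertex, the bags containing it form a connected subtree. Here vertex 5 appears in no bag, so the decomposition is invalid.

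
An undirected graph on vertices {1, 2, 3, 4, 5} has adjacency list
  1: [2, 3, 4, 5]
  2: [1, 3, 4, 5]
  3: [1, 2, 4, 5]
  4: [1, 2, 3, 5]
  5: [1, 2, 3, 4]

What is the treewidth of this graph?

4

A width-4 tree decomposition is:
Bags: B1 = {1, 2, 3, 4, 5}
Tree: (single bag)
A single bag containing all 5 vertices is trivially a valid decomposition of width 4. Conversely, {1, 2, 3, 4, 5} is a clique of size 5, and the vertices of any clique must share a bag in every tree decomposition; so some bag has ≥ 5 vertices and tw(G) ≥ 4. Combining the bounds, tw(G) = 4.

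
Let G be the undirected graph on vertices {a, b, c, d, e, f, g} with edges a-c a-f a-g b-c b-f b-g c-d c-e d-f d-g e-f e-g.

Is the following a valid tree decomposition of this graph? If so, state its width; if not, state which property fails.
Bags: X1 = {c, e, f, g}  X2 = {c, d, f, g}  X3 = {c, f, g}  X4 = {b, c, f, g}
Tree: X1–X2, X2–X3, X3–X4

No — vertex a appears in no bag.

A tree decomposition must satisfy three properties: every vertex lies in some bag; for every edge, both endpoints lie together in some bag; and for every vertex, the bags containing it form a connected subtree. Here vertex a appears in no bag, so the decomposition is invalid.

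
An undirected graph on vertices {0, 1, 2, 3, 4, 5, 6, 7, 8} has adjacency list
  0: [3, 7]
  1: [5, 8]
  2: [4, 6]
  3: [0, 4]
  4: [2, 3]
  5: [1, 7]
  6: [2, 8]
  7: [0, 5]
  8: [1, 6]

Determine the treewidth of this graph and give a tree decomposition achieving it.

The largest bag has 3 vertices, giving width 2; this decomposition certifies tw(G) ≤ 2. Since 0–7–5–1–8–6–2–4–3–0 is a cycle in G, G is not acyclic. Forests are exactly the graphs of treewidth ≤ 1, so tw(G) ≥ 2. Hence tw(G) = 2 exactly.

Treewidth 2.
Bags: B1 = {0, 5, 7}  B2 = {0, 1, 5}  B3 = {0, 1, 8}  B4 = {0, 6, 8}  B5 = {0, 2, 6}  B6 = {0, 2, 4}  B7 = {0, 3, 4}
Tree: B1–B2, B2–B3, B3–B4, B4–B5, B5–B6, B6–B7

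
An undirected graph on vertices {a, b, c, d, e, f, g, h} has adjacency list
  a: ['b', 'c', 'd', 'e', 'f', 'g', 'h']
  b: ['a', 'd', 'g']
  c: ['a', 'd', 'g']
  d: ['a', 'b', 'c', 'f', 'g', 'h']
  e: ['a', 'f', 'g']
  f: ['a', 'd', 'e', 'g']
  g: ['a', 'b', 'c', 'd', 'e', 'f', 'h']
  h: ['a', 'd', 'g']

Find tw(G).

3

A width-3 tree decomposition is:
Bags: B1 = {a, d, f, g}  B2 = {a, d, g, h}  B3 = {a, c, d, g}  B4 = {a, b, d, g}  B5 = {a, e, f, g}
Tree: B1–B2, B1–B3, B1–B4, B1–B5
Each bag holds 4 vertices, so the decomposition has width 3, which upper-bounds the treewidth. Conversely, {a, d, g, h} is a clique of size 4, and the vertices of any clique must share a bag in every tree decomposition; so some bag has ≥ 4 vertices and tw(G) ≥ 3. The upper and lower bounds meet at 3, so that is the treewidth.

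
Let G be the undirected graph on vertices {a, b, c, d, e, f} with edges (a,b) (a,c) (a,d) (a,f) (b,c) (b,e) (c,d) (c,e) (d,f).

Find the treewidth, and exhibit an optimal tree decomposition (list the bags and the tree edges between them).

The largest bag has 3 vertices, giving width 2; this decomposition certifies tw(G) ≤ 2. Conversely, {b, c, e} is a clique of size 3, and the vertices of any clique must share a bag in every tree decomposition; so some bag has ≥ 3 vertices and tw(G) ≥ 2. Combining the bounds, tw(G) = 2.

Treewidth 2.
One such decomposition:
Bags: B1 = {a, b, c}  B2 = {b, c, e}  B3 = {a, c, d}  B4 = {a, d, f}
Tree: B1–B2, B1–B3, B3–B4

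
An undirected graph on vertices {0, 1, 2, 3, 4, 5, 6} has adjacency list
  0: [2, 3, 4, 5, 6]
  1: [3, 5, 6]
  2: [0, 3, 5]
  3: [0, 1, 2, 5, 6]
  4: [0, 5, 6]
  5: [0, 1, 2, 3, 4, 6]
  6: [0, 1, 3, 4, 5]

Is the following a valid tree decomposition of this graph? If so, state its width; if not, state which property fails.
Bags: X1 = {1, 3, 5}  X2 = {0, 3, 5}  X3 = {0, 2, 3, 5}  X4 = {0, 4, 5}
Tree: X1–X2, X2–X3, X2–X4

A tree decomposition must satisfy three properties: every vertex lies in some bag; for every edge, both endpoints lie together in some bag; and for every vertex, the bags containing it form a connected subtree. Here vertex 6 appears in no bag, so the decomposition is invalid.

No — vertex 6 appears in no bag.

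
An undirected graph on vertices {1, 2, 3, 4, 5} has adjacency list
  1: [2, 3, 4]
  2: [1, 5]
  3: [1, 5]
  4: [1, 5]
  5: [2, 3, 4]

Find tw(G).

2

A width-2 tree decomposition is:
Bags: B1 = {1, 3, 5}  B2 = {1, 2, 5}  B3 = {1, 4, 5}
Tree: B1–B2, B2–B3
Each bag holds 3 vertices, so the decomposition has width 2, which upper-bounds the treewidth. The edges 3–1–2–5–3 form a cycle, so G is not a tree and its treewidth is at least 2. The upper and lower bounds meet at 2, so that is the treewidth.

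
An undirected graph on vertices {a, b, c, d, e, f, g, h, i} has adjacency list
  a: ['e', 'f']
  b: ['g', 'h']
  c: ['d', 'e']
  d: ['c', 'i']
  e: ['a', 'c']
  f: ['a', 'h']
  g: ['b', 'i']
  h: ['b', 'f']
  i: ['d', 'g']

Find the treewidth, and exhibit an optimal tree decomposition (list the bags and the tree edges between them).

The largest bag has 3 vertices, giving width 2; this decomposition certifies tw(G) ≤ 2. Since g–i–d–c–e–a–f–h–b–g is a cycle in G, G is not acyclic. Forests are exactly the graphs of treewidth ≤ 1, so tw(G) ≥ 2. Combining the bounds, tw(G) = 2.

Treewidth 2.
One such decomposition:
Bags: B1 = {d, g, i}  B2 = {c, d, g}  B3 = {c, e, g}  B4 = {a, e, g}  B5 = {a, f, g}  B6 = {f, g, h}  B7 = {b, g, h}
Tree: B1–B2, B2–B3, B3–B4, B4–B5, B5–B6, B6–B7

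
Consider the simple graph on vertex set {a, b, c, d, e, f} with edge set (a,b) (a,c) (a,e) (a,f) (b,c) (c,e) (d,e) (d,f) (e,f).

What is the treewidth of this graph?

A width-2 tree decomposition is:
Bags: B1 = {a, e, f}  B2 = {a, c, e}  B3 = {d, e, f}  B4 = {a, b, c}
Tree: B1–B2, B1–B3, B2–B4
Each bag holds 3 vertices, so the decomposition has width 2, which upper-bounds the treewidth. For the lower bound, the 3 vertices {d, e, f} are pairwise adjacent, and any tree decomposition puts a clique entirely inside one bag — forcing width ≥ 2. Therefore the treewidth is 2.

2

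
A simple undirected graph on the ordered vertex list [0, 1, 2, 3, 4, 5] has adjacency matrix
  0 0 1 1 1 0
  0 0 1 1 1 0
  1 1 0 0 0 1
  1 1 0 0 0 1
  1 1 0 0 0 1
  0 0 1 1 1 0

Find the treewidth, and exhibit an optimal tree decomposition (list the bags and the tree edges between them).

Each bag holds 4 vertices, so the decomposition has width 3, which upper-bounds the treewidth. For the lower bound: the 4 vertex sets {3,5}, {1,4}, {2}, {0} are disjoint, each induces a connected subgraph, and every pair is joined by at least one edge of G. Contracting each set to a single vertex therefore yields K_{4} as a minor, and since treewidth is minor-monotone, tw(G) ≥ tw(K_{4}) = 3. Combining the bounds, tw(G) = 3.

Treewidth 3.
One such decomposition:
Bags: B1 = {2, 3, 4, 5}  B2 = {1, 2, 3, 4}  B3 = {0, 2, 3, 4}
Tree: B1–B2, B2–B3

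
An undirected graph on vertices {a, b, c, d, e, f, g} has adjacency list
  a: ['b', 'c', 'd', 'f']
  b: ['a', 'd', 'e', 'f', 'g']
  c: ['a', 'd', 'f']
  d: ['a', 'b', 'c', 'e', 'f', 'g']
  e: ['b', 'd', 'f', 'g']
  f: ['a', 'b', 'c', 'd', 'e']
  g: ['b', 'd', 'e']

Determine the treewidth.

3

A width-3 tree decomposition is:
Bags: B1 = {a, b, d, f}  B2 = {b, d, e, f}  B3 = {b, d, e, g}  B4 = {a, c, d, f}
Tree: B1–B2, B2–B3, B1–B4
Each bag holds 4 vertices, so the decomposition has width 3, which upper-bounds the treewidth. For the lower bound, the 4 vertices {b, d, e, g} are pairwise adjacent, and any tree decomposition puts a clique entirely inside one bag — forcing width ≥ 3. Hence tw(G) = 3 exactly.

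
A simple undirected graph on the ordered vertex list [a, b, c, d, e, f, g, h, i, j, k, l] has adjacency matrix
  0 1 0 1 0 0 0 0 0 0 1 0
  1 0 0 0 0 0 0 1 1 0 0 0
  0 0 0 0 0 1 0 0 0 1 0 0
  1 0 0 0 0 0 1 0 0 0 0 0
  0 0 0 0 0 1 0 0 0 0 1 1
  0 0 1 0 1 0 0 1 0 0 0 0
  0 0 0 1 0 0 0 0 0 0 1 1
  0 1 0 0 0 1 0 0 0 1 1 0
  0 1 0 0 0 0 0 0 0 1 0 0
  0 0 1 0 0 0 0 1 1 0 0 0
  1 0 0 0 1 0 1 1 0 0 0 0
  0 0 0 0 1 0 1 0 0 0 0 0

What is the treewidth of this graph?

3

A width-3 tree decomposition is:
Bags: B1 = {d, e, g, l}  B2 = {d, e, g, k}  B3 = {a, d, e, k}  B4 = {a, e, f, k}  B5 = {a, f, h, k}  B6 = {a, b, f, h}  B7 = {b, c, f, h}  B8 = {b, c, h, j}  B9 = {b, c, i, j}
Tree: B1–B2, B2–B3, B3–B4, B4–B5, B5–B6, B6–B7, B7–B8, B8–B9
The largest bag has 4 vertices, giving width 3; this decomposition certifies tw(G) ≤ 3. For the lower bound: the 4 vertex sets {d,g,l}, {e}, {k}, {a,b,f,h} are disjoint, each induces a connected subgraph, and every pair is joined by at least one edge of G. Contracting each set to a single vertex therefore yields K_{4} as a minor, and since treewidth is minor-monotone, tw(G) ≥ tw(K_{4}) = 3. The upper and lower bounds meet at 3, so that is the treewidth.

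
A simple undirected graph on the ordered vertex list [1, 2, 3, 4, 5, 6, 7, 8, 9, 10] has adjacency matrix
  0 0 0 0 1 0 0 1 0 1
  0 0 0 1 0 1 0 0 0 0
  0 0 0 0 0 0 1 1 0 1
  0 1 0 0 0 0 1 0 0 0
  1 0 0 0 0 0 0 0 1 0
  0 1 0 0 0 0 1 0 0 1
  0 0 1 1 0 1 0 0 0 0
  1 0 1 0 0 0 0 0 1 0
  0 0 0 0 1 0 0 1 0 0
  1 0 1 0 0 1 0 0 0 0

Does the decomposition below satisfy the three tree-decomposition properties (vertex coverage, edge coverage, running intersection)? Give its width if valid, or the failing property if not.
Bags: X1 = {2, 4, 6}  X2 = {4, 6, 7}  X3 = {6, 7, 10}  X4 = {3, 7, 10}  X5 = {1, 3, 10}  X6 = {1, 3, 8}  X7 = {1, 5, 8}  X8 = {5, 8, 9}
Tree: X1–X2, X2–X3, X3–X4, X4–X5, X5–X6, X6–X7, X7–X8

Yes; width 2.

Vertex coverage: the bags together contain {1, 2, 3, 4, 5, 6, 7, 8, 9, 10}, the full vertex set. Edge coverage: each edge of G has both endpoints in at least one bag. Running intersection: for every vertex, the bags containing it form a connected subtree. All three properties hold, so this is a valid tree decomposition of width max|bag| − 1 = 2, and hence tw(G) ≤ 2.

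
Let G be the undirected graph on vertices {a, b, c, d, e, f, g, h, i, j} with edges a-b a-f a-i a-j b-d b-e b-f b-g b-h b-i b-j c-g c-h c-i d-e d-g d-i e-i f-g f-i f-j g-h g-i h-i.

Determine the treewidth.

A width-3 tree decomposition is:
Bags: B1 = {b, f, g, i}  B2 = {a, b, f, i}  B3 = {b, d, g, i}  B4 = {b, g, h, i}  B5 = {a, b, f, j}  B6 = {c, g, h, i}  B7 = {b, d, e, i}
Tree: B1–B2, B1–B3, B1–B4, B2–B5, B4–B6, B3–B7
Every bag has size at most 4, so the width is 4 − 1 = 3 and tw(G) ≤ 3. On the other hand G contains the 4-clique {c, g, h, i}. A clique must lie in a single bag of any decomposition, so no decomposition can have width below 3. Hence tw(G) = 3 exactly.

3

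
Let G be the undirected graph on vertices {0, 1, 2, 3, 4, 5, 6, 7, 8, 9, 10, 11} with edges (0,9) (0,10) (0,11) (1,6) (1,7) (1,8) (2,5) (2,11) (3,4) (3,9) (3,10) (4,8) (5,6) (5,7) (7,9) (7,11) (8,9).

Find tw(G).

A width-3 tree decomposition is:
Bags: B1 = {3, 4, 8, 10}  B2 = {3, 8, 9, 10}  B3 = {0, 8, 9, 10}  B4 = {0, 1, 8, 9}  B5 = {0, 1, 7, 9}  B6 = {0, 1, 7, 11}  B7 = {1, 6, 7, 11}  B8 = {5, 6, 7, 11}  B9 = {2, 5, 6, 11}
Tree: B1–B2, B2–B3, B3–B4, B4–B5, B5–B6, B6–B7, B7–B8, B8–B9
Each bag holds 4 vertices, so the decomposition has width 3, which upper-bounds the treewidth. For the lower bound: the 4 vertex sets {3,4,10}, {8}, {9}, {0,1,7,11} are disjoint, each induces a connected subgraph, and every pair is joined by at least one edge of G. Contracting each set to a single vertex therefore yields K_{4} as a minor, and since treewidth is minor-monotone, tw(G) ≥ tw(K_{4}) = 3. The upper and lower bounds meet at 3, so that is the treewidth.

3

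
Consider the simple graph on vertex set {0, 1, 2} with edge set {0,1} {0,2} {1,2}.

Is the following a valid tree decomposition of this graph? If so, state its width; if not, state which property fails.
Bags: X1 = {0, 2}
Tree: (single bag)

A tree decomposition must satisfy three properties: every vertex lies in some bag; for every edge, both endpoints lie together in some bag; and for every vertex, the bags containing it form a connected subtree. Here vertex 1 appears in no bag, so the decomposition is invalid.

No — vertex 1 appears in no bag.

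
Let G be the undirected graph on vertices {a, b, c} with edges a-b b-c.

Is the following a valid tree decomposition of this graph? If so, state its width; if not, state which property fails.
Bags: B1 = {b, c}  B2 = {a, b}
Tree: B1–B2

Yes; width 1.

Vertex coverage: the bags together contain {a, b, c}, the full vertex set. Edge coverage: each edge of G has both endpoints in at least one bag. Running intersection: for every vertex, the bags containing it form a connected subtree. All three properties hold, so this is a valid tree decomposition of width max|bag| − 1 = 1, and hence tw(G) ≤ 1.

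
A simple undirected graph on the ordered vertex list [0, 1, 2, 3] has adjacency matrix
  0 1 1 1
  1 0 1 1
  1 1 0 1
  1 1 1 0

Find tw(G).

A width-3 tree decomposition is:
Bags: B1 = {0, 1, 2, 3}
Tree: (single bag)
A single bag containing all 4 vertices is trivially a valid decomposition of width 3. For the lower bound, the 4 vertices {0, 1, 2, 3} are pairwise adjacent, and any tree decomposition puts a clique entirely inside one bag — forcing width ≥ 3. Therefore the treewidth is 3.

3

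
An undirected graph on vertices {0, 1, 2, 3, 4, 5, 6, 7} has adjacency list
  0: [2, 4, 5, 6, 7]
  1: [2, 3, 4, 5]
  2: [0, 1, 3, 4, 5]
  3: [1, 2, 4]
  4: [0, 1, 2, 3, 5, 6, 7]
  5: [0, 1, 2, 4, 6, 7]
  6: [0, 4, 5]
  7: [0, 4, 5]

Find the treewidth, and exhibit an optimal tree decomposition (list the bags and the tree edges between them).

Each bag holds 4 vertices, so the decomposition has width 3, which upper-bounds the treewidth. On the other hand G contains the 4-clique {1, 2, 3, 4}. A clique must lie in a single bag of any decomposition, so no decomposition can have width below 3. The upper and lower bounds meet at 3, so that is the treewidth.

Treewidth 3.
One such decomposition:
Bags: B1 = {0, 4, 5, 7}  B2 = {0, 2, 4, 5}  B3 = {0, 4, 5, 6}  B4 = {1, 2, 4, 5}  B5 = {1, 2, 3, 4}
Tree: B1–B2, B1–B3, B2–B4, B4–B5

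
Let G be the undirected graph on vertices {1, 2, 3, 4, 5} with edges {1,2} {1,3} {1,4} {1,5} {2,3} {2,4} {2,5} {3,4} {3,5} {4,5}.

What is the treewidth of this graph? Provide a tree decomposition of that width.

A single bag containing all 5 vertices is trivially a valid decomposition of width 4. Conversely, {1, 2, 3, 4, 5} is a clique of size 5, and the vertices of any clique must share a bag in every tree decomposition; so some bag has ≥ 5 vertices and tw(G) ≥ 4. The upper and lower bounds meet at 4, so that is the treewidth.

Treewidth 4.
One such decomposition:
Bags: B1 = {1, 2, 3, 4, 5}
Tree: (single bag)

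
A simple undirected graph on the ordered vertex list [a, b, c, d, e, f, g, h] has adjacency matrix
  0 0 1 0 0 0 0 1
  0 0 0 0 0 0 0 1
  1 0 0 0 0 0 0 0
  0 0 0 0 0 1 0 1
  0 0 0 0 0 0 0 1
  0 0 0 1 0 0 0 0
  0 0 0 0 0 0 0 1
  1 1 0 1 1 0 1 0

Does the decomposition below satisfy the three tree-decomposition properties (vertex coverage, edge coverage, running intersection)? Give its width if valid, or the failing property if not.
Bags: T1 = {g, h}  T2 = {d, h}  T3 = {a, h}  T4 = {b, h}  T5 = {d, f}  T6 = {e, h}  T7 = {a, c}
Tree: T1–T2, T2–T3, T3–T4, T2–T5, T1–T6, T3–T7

Vertex coverage: the bags together contain {a, b, c, d, e, f, g, h}, the full vertex set. Edge coverage: each edge of G has both endpoints in at least one bag. Running intersection: for every vertex, the bags containing it form a connected subtree. All three properties hold, so this is a valid tree decomposition of width max|bag| − 1 = 1, and hence tw(G) ≤ 1.

Yes; width 1.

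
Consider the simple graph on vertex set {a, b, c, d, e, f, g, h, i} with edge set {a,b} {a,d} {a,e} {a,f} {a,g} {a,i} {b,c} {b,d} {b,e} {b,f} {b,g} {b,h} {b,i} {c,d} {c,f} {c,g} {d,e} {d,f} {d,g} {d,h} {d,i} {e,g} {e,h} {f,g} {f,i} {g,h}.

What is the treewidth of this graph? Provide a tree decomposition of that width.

The largest bag has 5 vertices, giving width 4; this decomposition certifies tw(G) ≤ 4. Conversely, {b, d, e, g, h} is a clique of size 5, and the vertices of any clique must share a bag in every tree decomposition; so some bag has ≥ 5 vertices and tw(G) ≥ 4. Hence tw(G) = 4 exactly.

Treewidth 4.
One such decomposition:
Bags: B1 = {b, d, e, g, h}  B2 = {a, b, d, e, g}  B3 = {a, b, d, f, g}  B4 = {b, c, d, f, g}  B5 = {a, b, d, f, i}
Tree: B1–B2, B2–B3, B3–B4, B3–B5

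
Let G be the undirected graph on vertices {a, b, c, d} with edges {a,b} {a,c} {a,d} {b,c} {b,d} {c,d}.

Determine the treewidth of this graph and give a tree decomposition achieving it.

With just one bag of size 4, the width is 4 − 1 = 3, so tw(G) ≤ 3. For the lower bound, the 4 vertices {a, b, c, d} are pairwise adjacent, and any tree decomposition puts a clique entirely inside one bag — forcing width ≥ 3. Therefore the treewidth is 3.

Treewidth 3.
One optimal decomposition is:
Bags: B1 = {a, b, c, d}
Tree: (single bag)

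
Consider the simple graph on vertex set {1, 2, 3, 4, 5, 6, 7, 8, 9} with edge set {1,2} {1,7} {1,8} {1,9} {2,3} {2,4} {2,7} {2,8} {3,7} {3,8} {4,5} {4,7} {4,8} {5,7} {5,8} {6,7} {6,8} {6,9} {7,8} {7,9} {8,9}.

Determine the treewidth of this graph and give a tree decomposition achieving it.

Every bag has size at most 4, so the width is 4 − 1 = 3 and tw(G) ≤ 3. Conversely, {1, 7, 8, 9} is a clique of size 4, and the vertices of any clique must share a bag in every tree decomposition; so some bag has ≥ 4 vertices and tw(G) ≥ 3. Therefore the treewidth is 3.

Treewidth 3.
One such decomposition:
Bags: B1 = {1, 7, 8, 9}  B2 = {1, 2, 7, 8}  B3 = {2, 4, 7, 8}  B4 = {4, 5, 7, 8}  B5 = {6, 7, 8, 9}  B6 = {2, 3, 7, 8}
Tree: B1–B2, B2–B3, B3–B4, B1–B5, B2–B6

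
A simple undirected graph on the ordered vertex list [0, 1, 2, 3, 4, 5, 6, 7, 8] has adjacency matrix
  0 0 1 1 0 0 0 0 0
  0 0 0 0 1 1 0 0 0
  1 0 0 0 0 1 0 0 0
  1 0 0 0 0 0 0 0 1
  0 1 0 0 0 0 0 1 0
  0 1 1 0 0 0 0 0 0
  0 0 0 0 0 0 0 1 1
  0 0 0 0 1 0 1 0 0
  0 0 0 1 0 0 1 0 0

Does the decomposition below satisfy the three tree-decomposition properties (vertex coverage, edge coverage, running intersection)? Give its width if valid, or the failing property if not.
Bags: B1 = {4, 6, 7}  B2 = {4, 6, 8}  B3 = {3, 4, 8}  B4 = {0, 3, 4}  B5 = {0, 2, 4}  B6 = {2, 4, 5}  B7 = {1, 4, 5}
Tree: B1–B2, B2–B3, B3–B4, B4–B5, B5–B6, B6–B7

Vertex coverage: the bags together contain {0, 1, 2, 3, 4, 5, 6, 7, 8}, the full vertex set. Edge coverage: each edge of G has both endpoints in at least one bag. Running intersection: for every vertex, the bags containing it form a connected subtree. All three properties hold, so this is a valid tree decomposition of width max|bag| − 1 = 2, and hence tw(G) ≤ 2.

Yes; width 2.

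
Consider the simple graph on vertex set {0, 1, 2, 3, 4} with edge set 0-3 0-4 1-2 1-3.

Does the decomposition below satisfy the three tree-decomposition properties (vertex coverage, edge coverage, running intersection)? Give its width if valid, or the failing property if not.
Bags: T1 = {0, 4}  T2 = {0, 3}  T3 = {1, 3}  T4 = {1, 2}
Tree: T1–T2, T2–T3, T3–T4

Vertex coverage: the bags together contain {0, 1, 2, 3, 4}, the full vertex set. Edge coverage: each edge of G has both endpoints in at least one bag. Running intersection: for every vertex, the bags containing it form a connected subtree. All three properties hold, so this is a valid tree decomposition of width max|bag| − 1 = 1, and hence tw(G) ≤ 1.

Yes; width 1.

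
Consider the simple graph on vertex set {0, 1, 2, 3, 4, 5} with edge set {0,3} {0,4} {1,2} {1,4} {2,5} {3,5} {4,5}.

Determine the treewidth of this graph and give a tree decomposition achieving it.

The largest bag has 3 vertices, giving width 2; this decomposition certifies tw(G) ≤ 2. The edges 2–1–4–5–2 form a cycle, so G is not a tree and its treewidth is at least 2. Hence tw(G) = 2 exactly.

Treewidth 2.
One such decomposition:
Bags: B1 = {1, 2, 5}  B2 = {1, 4, 5}  B3 = {3, 4, 5}  B4 = {0, 3, 4}
Tree: B1–B2, B2–B3, B3–B4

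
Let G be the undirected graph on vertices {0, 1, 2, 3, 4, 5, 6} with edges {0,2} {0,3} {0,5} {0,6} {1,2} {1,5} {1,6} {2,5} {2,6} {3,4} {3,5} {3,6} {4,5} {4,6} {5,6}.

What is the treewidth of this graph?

3

A width-3 tree decomposition is:
Bags: B1 = {0, 3, 5, 6}  B2 = {0, 2, 5, 6}  B3 = {1, 2, 5, 6}  B4 = {3, 4, 5, 6}
Tree: B1–B2, B2–B3, B1–B4
Each bag holds 4 vertices, so the decomposition has width 3, which upper-bounds the treewidth. On the other hand G contains the 4-clique {0, 2, 5, 6}. A clique must lie in a single bag of any decomposition, so no decomposition can have width below 3. The upper and lower bounds meet at 3, so that is the treewidth.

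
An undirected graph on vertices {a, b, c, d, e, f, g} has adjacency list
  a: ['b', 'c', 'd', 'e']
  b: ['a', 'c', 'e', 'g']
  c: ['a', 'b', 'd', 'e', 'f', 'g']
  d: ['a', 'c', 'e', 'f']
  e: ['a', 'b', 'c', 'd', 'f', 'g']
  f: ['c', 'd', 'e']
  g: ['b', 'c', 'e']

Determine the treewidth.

3

A width-3 tree decomposition is:
Bags: B1 = {a, c, d, e}  B2 = {a, b, c, e}  B3 = {b, c, e, g}  B4 = {c, d, e, f}
Tree: B1–B2, B2–B3, B1–B4
Every bag has size at most 4, so the width is 4 − 1 = 3 and tw(G) ≤ 3. On the other hand G contains the 4-clique {a, c, d, e}. A clique must lie in a single bag of any decomposition, so no decomposition can have width below 3. The upper and lower bounds meet at 3, so that is the treewidth.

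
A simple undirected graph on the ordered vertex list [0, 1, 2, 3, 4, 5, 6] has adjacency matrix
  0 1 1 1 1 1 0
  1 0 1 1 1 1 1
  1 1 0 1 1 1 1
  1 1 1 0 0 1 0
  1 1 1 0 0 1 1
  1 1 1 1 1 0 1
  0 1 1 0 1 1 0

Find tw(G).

4

A width-4 tree decomposition is:
Bags: B1 = {0, 1, 2, 3, 5}  B2 = {0, 1, 2, 4, 5}  B3 = {1, 2, 4, 5, 6}
Tree: B1–B2, B2–B3
The largest bag has 5 vertices, giving width 4; this decomposition certifies tw(G) ≤ 4. On the other hand G contains the 5-clique {0, 1, 2, 3, 5}. A clique must lie in a single bag of any decomposition, so no decomposition can have width below 4. Hence tw(G) = 4 exactly.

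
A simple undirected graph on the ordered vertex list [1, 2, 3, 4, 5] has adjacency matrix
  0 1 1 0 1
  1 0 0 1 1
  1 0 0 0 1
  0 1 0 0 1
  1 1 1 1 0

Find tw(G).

A width-2 tree decomposition is:
Bags: B1 = {1, 2, 5}  B2 = {1, 3, 5}  B3 = {2, 4, 5}
Tree: B1–B2, B1–B3
The largest bag has 3 vertices, giving width 2; this decomposition certifies tw(G) ≤ 2. Conversely, {1, 2, 5} is a clique of size 3, and the vertices of any clique must share a bag in every tree decomposition; so some bag has ≥ 3 vertices and tw(G) ≥ 2. Combining the bounds, tw(G) = 2.

2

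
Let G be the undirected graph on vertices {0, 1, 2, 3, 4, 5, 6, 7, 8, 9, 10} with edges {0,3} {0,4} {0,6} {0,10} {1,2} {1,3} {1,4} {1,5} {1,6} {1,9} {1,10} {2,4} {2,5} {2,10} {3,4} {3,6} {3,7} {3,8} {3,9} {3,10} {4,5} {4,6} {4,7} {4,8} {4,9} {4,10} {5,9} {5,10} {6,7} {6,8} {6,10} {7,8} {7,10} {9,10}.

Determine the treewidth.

4

A width-4 tree decomposition is:
Bags: B1 = {3, 4, 6, 7, 10}  B2 = {1, 3, 4, 6, 10}  B3 = {0, 3, 4, 6, 10}  B4 = {3, 4, 6, 7, 8}  B5 = {1, 3, 4, 9, 10}  B6 = {1, 4, 5, 9, 10}  B7 = {1, 2, 4, 5, 10}
Tree: B1–B2, B1–B3, B1–B4, B2–B5, B5–B6, B6–B7
The largest bag has 5 vertices, giving width 4; this decomposition certifies tw(G) ≤ 4. Conversely, {3, 4, 6, 7, 8} is a clique of size 5, and the vertices of any clique must share a bag in every tree decomposition; so some bag has ≥ 5 vertices and tw(G) ≥ 4. Therefore the treewidth is 4.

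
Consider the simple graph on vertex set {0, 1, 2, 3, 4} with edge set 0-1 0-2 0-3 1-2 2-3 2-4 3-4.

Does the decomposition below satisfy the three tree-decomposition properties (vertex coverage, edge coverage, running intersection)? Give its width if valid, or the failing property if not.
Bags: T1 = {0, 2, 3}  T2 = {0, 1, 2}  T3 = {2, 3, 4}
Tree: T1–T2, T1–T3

Yes; width 2.

Every vertex of G appears in some bag (union = {0, 1, 2, 3, 4}); every edge is covered by a bag; and for each vertex v the set of bags containing v is connected in the bag tree. The decomposition is therefore valid. The largest bag has 3 vertices, so the width is 2.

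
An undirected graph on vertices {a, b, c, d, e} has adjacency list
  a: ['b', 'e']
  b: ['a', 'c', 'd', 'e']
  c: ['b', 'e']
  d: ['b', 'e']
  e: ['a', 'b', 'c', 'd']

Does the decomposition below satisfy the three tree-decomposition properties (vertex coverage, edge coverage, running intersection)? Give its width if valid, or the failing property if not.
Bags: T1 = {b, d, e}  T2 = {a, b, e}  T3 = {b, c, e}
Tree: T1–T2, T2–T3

Vertex coverage: the bags together contain {a, b, c, d, e}, the full vertex set. Edge coverage: each edge of G has both endpoints in at least one bag. Running intersection: for every vertex, the bags containing it form a connected subtree. All three properties hold, so this is a valid tree decomposition of width max|bag| − 1 = 2, and hence tw(G) ≤ 2.

Yes; width 2.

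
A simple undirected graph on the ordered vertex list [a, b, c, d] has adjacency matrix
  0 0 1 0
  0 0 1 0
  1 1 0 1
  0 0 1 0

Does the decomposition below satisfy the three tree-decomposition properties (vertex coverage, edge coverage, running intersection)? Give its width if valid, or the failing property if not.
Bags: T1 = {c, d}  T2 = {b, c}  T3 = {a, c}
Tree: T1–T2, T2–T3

Every vertex of G appears in some bag (union = {a, b, c, d}); every edge is covered by a bag; and for each vertex v the set of bags containing v is connected in the bag tree. The decomposition is therefore valid. The largest bag has 2 vertices, so the width is 1.

Yes; width 1.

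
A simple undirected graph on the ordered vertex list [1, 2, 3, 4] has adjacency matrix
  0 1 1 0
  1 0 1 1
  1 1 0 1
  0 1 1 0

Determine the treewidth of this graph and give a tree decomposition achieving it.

Each bag holds 3 vertices, so the decomposition has width 2, which upper-bounds the treewidth. On the other hand G contains the 3-clique {1, 2, 3}. A clique must lie in a single bag of any decomposition, so no decomposition can have width below 2. Therefore the treewidth is 2.

Treewidth 2.
Bags: B1 = {2, 3, 4}  B2 = {1, 2, 3}
Tree: B1–B2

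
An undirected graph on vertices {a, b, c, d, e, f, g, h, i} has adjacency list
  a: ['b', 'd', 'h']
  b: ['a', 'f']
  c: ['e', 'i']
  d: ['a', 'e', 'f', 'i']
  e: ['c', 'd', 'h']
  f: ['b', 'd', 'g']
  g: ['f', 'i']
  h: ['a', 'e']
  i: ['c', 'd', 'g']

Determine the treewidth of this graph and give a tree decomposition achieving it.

Each bag holds 4 vertices, so the decomposition has width 3, which upper-bounds the treewidth. For the lower bound: the 4 vertex sets {c,e,h}, {a}, {d}, {b,f,g,i} are disjoint, each induces a connected subgraph, and every pair is joined by at least one edge of G. Contracting each set to a single vertex therefore yields K_{4} as a minor, and since treewidth is minor-monotone, tw(G) ≥ tw(K_{4}) = 3. Combining the bounds, tw(G) = 3.

Treewidth 3.
One such decomposition:
Bags: B1 = {a, c, e, h}  B2 = {a, c, d, e}  B3 = {a, c, d, i}  B4 = {a, b, d, i}  B5 = {b, d, f, i}  B6 = {b, f, g, i}
Tree: B1–B2, B2–B3, B3–B4, B4–B5, B5–B6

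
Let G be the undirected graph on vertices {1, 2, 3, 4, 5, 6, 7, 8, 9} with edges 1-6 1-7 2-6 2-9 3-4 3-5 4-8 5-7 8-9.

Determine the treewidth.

2

A width-2 tree decomposition is:
Bags: B1 = {1, 6, 7}  B2 = {2, 6, 7}  B3 = {2, 7, 9}  B4 = {7, 8, 9}  B5 = {4, 7, 8}  B6 = {3, 4, 7}  B7 = {3, 5, 7}
Tree: B1–B2, B2–B3, B3–B4, B4–B5, B5–B6, B6–B7
Each bag holds 3 vertices, so the decomposition has width 2, which upper-bounds the treewidth. For the lower bound, G contains the cycle 7–1–6–2–9–8–4–3–5–7, so G is not a forest; only forests have treewidth ≤ 1, hence tw(G) ≥ 2. Combining the bounds, tw(G) = 2.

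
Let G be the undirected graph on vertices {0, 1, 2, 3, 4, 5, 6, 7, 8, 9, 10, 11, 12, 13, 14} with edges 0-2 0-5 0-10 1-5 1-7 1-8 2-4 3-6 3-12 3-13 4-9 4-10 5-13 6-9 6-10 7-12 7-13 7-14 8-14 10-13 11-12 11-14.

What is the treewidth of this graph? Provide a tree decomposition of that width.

Treewidth 3.
Bags: B1 = {0, 2, 4, 9}  B2 = {0, 4, 9, 10}  B3 = {0, 6, 9, 10}  B4 = {0, 5, 6, 10}  B5 = {5, 6, 10, 13}  B6 = {3, 5, 6, 13}  B7 = {1, 3, 5, 13}  B8 = {1, 3, 7, 13}  B9 = {1, 3, 7, 12}  B10 = {1, 7, 8, 12}  B11 = {7, 8, 12, 14}  B12 = {8, 11, 12, 14}
Tree: B1–B2, B2–B3, B3–B4, B4–B5, B5–B6, B6–B7, B7–B8, B8–B9, B9–B10, B10–B11, B11–B12

The largest bag has 4 vertices, giving width 3; this decomposition certifies tw(G) ≤ 3. For the lower bound: the 4 vertex sets {2,4,9}, {0}, {10}, {3,5,6,13} are disjoint, each induces a connected subgraph, and every pair is joined by at least one edge of G. Contracting each set to a single vertex therefore yields K_{4} as a minor, and since treewidth is minor-monotone, tw(G) ≥ tw(K_{4}) = 3. Hence tw(G) = 3 exactly.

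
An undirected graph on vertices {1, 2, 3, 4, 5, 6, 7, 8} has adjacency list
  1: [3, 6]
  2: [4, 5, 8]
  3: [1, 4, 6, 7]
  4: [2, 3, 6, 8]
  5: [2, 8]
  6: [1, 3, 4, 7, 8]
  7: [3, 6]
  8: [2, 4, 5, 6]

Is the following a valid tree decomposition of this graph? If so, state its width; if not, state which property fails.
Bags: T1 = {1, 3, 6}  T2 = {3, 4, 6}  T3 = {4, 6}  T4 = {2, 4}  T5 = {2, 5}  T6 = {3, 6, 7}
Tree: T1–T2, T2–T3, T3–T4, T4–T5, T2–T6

No — vertex 8 appears in no bag.

A tree decomposition must satisfy three properties: every vertex lies in some bag; for every edge, both endpoints lie together in some bag; and for every vertex, the bags containing it form a connected subtree. Here vertex 8 appears in no bag, so the decomposition is invalid.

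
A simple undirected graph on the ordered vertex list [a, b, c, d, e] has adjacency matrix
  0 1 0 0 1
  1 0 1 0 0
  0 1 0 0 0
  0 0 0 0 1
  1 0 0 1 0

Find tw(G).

A width-1 tree decomposition is:
Bags: B1 = {d, e}  B2 = {a, e}  B3 = {a, b}  B4 = {b, c}
Tree: B1–B2, B2–B3, B3–B4
Every bag has size at most 2, so the width is 2 − 1 = 1 and tw(G) ≤ 1. Any graph with an edge has treewidth ≥ 1, and G has the edge d–e. The upper and lower bounds meet at 1, so that is the treewidth.

1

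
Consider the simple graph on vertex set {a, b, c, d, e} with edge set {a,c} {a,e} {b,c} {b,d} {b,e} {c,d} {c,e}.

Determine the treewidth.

2

A width-2 tree decomposition is:
Bags: B1 = {a, c, e}  B2 = {b, c, e}  B3 = {b, c, d}
Tree: B1–B2, B2–B3
The largest bag has 3 vertices, giving width 2; this decomposition certifies tw(G) ≤ 2. On the other hand G contains the 3-clique {b, c, d}. A clique must lie in a single bag of any decomposition, so no decomposition can have width below 2. Hence tw(G) = 2 exactly.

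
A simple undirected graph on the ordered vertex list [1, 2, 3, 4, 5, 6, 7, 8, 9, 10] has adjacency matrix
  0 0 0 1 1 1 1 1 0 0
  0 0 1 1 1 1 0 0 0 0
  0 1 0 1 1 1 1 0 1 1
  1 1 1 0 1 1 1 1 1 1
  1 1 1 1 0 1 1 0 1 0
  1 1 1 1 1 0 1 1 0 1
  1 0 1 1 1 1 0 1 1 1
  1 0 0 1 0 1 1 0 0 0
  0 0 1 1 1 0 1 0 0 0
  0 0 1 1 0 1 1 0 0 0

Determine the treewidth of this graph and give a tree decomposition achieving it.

Treewidth 4.
Bags: B1 = {3, 4, 5, 6, 7}  B2 = {3, 4, 6, 7, 10}  B3 = {1, 4, 5, 6, 7}  B4 = {3, 4, 5, 7, 9}  B5 = {2, 3, 4, 5, 6}  B6 = {1, 4, 6, 7, 8}
Tree: B1–B2, B1–B3, B1–B4, B1–B5, B3–B6

The largest bag has 5 vertices, giving width 4; this decomposition certifies tw(G) ≤ 4. Conversely, {3, 4, 5, 7, 9} is a clique of size 5, and the vertices of any clique must share a bag in every tree decomposition; so some bag has ≥ 5 vertices and tw(G) ≥ 4. Hence tw(G) = 4 exactly.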